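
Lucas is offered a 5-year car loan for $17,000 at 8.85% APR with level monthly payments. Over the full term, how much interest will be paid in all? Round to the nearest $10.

At 8.85% the monthly rate is 0.0073750, so the payment is 17,000 × 0.0073750 / (1 − 1.0073750^−60) = $351.66.
Total paid = 60 × $351.66 = $21,099.60; interest = $21,099.60 − $17,000 = $4,099.60.

$4,100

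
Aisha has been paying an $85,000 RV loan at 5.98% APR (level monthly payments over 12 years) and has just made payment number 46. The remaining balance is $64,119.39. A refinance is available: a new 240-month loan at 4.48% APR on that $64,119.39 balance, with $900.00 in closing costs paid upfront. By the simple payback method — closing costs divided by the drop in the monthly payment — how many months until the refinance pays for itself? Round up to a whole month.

3 months

Current payment = 85,000 × 5.98%/12 / (1 − (1+0.0049833)^−144) = $828.59.
Refinanced payment = 64,119.39 × 0.0037333 / (1 − (1+0.0037333)^−240) = $404.96.
Monthly savings = $828.59 − $404.96 = $423.63.
Break-even = $900.00 / $423.63 = 2.12 → 3 months.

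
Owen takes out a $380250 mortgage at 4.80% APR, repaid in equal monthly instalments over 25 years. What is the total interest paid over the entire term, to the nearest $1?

$273,396

At 4.80% the monthly rate is 0.0040000, so the payment is 380,250 × 0.0040000 / (1 − 1.0040000^−300) = $2,178.82.
Total paid = 300 × $2,178.82 = $653,646.00; interest = $653,646.00 − $380,250 = $273,396.00.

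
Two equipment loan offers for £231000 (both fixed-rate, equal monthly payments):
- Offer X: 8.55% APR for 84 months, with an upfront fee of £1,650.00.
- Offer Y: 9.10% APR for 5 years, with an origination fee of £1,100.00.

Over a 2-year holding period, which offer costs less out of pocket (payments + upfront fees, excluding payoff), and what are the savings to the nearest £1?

Offer X by £26,867

Offer X: at 8.55% the monthly rate is 0.0071250, so the payment is 231,000 × 0.0071250 / (1 − 1.0071250^−84) = £3,664.04.
Offer Y: monthly rate = 9.1%/12 = 0.0075833; payment = 231,000 × 0.0075833 / (1 − (1+0.0075833)^−60) = £4,806.40.
Over 24 months: Offer X costs 24 × £3,664.04 + £1,650.00 = £89,586.96; Offer Y costs 24 × £4,806.40 + £1,100.00 = £116,453.60.
Offer X is cheaper by £116,453.60 − £89,586.96 = £26,866.64.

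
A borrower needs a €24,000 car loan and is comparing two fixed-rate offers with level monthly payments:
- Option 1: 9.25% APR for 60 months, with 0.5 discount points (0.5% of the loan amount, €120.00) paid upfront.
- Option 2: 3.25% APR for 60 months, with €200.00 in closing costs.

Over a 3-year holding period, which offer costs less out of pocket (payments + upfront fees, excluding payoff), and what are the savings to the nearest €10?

Option 2 by €2,340

Option 1: at 9.25% the monthly rate is 0.0077083, so the payment is 24,000 × 0.0077083 / (1 − 1.0077083^−60) = €501.12.
Option 2: monthly rate = 3.25%/12 = 0.0027083; payment = 24,000 × 0.0027083 / (1 − (1+0.0027083)^−60) = €433.92.
Over 36 months: Option 1 costs 36 × €501.12 + €120.00 = €18,160.32; Option 2 costs 36 × €433.92 + €200.00 = €15,821.12.
Option 2 is cheaper by €18,160.32 − €15,821.12 = €2,339.20.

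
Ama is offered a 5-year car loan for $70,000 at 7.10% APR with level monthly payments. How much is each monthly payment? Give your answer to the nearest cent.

At 7.10% the monthly rate is 0.0059167, so the payment is 70,000 × 0.0059167 / (1 − 1.0059167^−60) = $1,389.39.

$1,389.39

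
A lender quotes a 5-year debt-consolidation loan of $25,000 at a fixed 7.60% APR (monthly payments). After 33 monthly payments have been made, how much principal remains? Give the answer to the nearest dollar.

$12,426

With monthly rate i = 7.6%/12 = 0.0063333, the balance after k of n payments is P · [(1+i)^n − (1+i)^k] / [(1+i)^n − 1].
(1+0.0063333)^60 = 1.46053342 and (1+0.0063333)^33 = 1.23163302, so the balance is 25,000 × (1.46053342 − 1.23163302) / (1.46053342 − 1) = $12,425.83.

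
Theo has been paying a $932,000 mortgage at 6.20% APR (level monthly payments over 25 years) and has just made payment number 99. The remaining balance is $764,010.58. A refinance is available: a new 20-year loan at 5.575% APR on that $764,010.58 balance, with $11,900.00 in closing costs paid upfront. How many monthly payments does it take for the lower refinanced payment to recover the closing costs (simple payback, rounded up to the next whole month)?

Current payment = 932,000 × 6.2%/12 / (1 − (1+0.0051667)^−300) = $6,119.35.
Refinanced payment = 764,010.58 × 0.0046458 / (1 − (1+0.0046458)^−240) = $5,287.95.
Monthly savings = $6,119.35 − $5,287.95 = $831.40.
Break-even = $11,900.00 / $831.40 = 14.31 → 15 months.

15 months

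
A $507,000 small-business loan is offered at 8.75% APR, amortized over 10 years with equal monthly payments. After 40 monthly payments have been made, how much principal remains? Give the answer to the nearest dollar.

With monthly rate i = 8.75%/12 = 0.0072917, the balance after k of n payments is P · [(1+i)^n − (1+i)^k] / [(1+i)^n − 1].
(1+0.0072917)^120 = 2.39127171 and (1+0.0072917)^40 = 1.33724087, so the balance is 507,000 × (2.39127171 − 1.33724087) / (2.39127171 − 1) = $384,104.44.

$384,104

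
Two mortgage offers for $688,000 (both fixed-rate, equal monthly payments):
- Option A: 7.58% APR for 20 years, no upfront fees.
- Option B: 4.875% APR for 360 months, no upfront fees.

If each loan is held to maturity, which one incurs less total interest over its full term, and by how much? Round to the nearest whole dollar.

Option A: at 7.58% the monthly rate is 0.0063167, so the payment is 688,000 × 0.0063167 / (1 − 1.0063167^−240) = $5,576.18.
Total interest on Option A = 240 × $5,576.18 − $688,000 = $650,283.20.
Option B: monthly rate = 4.875%/12 = 0.0040625; payment = 688,000 × 0.0040625 / (1 − (1+0.0040625)^−360) = $3,640.95.
Total interest on Option B = 360 × $3,640.95 − $688,000 = $622,742.00.
Option B is lower by $27,541.20.

Option B by $27,541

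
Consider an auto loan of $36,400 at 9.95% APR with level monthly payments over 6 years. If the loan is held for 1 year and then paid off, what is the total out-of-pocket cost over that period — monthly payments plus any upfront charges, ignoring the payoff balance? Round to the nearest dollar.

$8,081

At 9.95% the monthly rate is 0.0082917, so the payment is 36,400 × 0.0082917 / (1 − 1.0082917^−72) = $673.42.
Total outlay = 12 × $673.42 = $8,081.04.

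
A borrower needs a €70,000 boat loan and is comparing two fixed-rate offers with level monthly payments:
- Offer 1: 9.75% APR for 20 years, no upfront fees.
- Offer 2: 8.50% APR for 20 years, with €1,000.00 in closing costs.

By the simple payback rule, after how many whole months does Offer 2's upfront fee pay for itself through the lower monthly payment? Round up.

Offer 1: monthly rate = 9.75%/12 = 0.0081250; payment = 70,000 × 0.0081250 / (1 − (1+0.0081250)^−240) = €663.96.
Offer 2: monthly rate = 8.5%/12 = 0.0070833; payment = 70,000 × 0.0070833 / (1 − (1+0.0070833)^−240) = €607.48.
Monthly savings = €663.96 − €607.48 = €56.48.
Break-even = €1,000.00 / €56.48 = 17.71 → 18 months.

18 months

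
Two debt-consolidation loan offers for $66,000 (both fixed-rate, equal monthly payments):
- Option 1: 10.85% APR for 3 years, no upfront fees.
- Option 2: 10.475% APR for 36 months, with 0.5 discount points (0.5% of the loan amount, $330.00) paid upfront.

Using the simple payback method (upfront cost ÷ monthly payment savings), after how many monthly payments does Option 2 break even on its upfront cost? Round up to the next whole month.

Option 1: monthly rate = 10.85%/12 = 0.0090417; payment = 66,000 × 0.0090417 / (1 − (1+0.0090417)^−36) = $2,156.07.
Option 2: at 10.475% the monthly rate is 0.0087292, so the payment is 66,000 × 0.0087292 / (1 − 1.0087292^−36) = $2,144.38.
Monthly savings = $2,156.07 − $2,144.38 = $11.69.
Break-even = $330.00 / $11.69 = 28.23 → 29 months.

29 months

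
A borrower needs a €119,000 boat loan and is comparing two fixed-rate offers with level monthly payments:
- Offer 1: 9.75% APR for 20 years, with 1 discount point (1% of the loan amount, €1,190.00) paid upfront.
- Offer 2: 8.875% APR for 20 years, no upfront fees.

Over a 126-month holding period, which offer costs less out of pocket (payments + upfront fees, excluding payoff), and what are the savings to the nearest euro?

Offer 2 by €9,709

Offer 1: monthly rate = 9.75%/12 = 0.0081250; payment = 119,000 × 0.0081250 / (1 − (1+0.0081250)^−240) = €1,128.74.
Offer 2: at 8.875% the monthly rate is 0.0073958, so the payment is 119,000 × 0.0073958 / (1 − 1.0073958^−240) = €1,061.13.
Over 126 months: Offer 1 costs 126 × €1,128.74 + €1,190.00 = €143,411.24; Offer 2 costs 126 × €1,061.13 = €133,702.38.
Offer 2 is cheaper by €143,411.24 − €133,702.38 = €9,708.86.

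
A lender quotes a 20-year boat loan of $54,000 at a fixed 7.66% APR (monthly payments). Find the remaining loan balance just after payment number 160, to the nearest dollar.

With monthly rate i = 7.66%/12 = 0.0063833, the balance after k of n payments is P · [(1+i)^n − (1+i)^k] / [(1+i)^n − 1].
(1+0.0063833)^240 = 4.60494661 and (1+0.0063833)^160 = 2.76789578, so the balance is 54,000 × (4.60494661 − 2.76789578) / (4.60494661 − 1) = $27,517.95.

$27,518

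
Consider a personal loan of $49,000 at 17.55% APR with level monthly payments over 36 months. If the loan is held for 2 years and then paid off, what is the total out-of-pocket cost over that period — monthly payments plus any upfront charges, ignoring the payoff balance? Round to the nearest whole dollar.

$42,250

Monthly rate = 17.55%/12 = 0.0146250; payment = 49,000 × 0.0146250 / (1 − (1+0.0146250)^−36) = $1,760.43.
Total outlay = 24 × $1,760.43 = $42,250.32.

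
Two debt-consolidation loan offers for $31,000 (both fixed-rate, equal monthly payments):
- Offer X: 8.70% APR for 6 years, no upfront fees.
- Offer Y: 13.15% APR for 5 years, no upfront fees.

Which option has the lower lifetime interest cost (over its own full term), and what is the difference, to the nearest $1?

Offer X by $2,562

Offer X: monthly rate = 8.7%/12 = 0.0072500; payment = 31,000 × 0.0072500 / (1 − (1+0.0072500)^−72) = $554.19.
Total interest on Offer X = 72 × $554.19 − $31,000 = $8,901.68.
Offer Y: at 13.15% the monthly rate is 0.0109583, so the payment is 31,000 × 0.0109583 / (1 − 1.0109583^−60) = $707.73.
Total interest on Offer Y = 60 × $707.73 − $31,000 = $11,463.80.
Offer X is lower by $2,562.12.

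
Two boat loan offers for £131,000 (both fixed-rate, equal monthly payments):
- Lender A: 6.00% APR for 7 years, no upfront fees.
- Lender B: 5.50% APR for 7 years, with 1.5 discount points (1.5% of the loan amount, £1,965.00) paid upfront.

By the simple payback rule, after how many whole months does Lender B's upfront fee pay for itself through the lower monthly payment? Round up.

63 months

Lender A: monthly rate = 6%/12 = 0.0050000; payment = 131,000 × 0.0050000 / (1 − (1+0.0050000)^−84) = £1,913.72.
Lender B: monthly rate = 5.5%/12 = 0.0045833; payment = 131,000 × 0.0045833 / (1 − (1+0.0045833)^−84) = £1,882.48.
Monthly savings = £1,913.72 − £1,882.48 = £31.24.
Break-even = £1,965.00 / £31.24 = 62.90 → 63 months.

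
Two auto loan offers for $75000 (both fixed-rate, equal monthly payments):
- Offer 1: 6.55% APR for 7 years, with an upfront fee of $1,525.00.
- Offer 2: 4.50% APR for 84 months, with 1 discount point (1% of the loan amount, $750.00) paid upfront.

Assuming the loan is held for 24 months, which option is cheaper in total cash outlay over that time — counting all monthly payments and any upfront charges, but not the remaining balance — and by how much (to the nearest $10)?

Offer 1: monthly rate = 6.55%/12 = 0.0054583; payment = 75,000 × 0.0054583 / (1 − (1+0.0054583)^−84) = $1,115.52.
Offer 2: at 4.50% the monthly rate is 0.0037500, so the payment is 75,000 × 0.0037500 / (1 − 1.0037500^−84) = $1,042.51.
Over 24 months: Offer 1 costs 24 × $1,115.52 + $1,525.00 = $28,297.48; Offer 2 costs 24 × $1,042.51 + $750.00 = $25,770.24.
Offer 2 is cheaper by $28,297.48 − $25,770.24 = $2,527.24.

Offer 2 by $2,530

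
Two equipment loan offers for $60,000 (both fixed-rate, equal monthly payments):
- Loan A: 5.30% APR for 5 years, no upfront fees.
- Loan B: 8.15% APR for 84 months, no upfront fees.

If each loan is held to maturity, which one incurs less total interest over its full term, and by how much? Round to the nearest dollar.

Loan A: monthly rate = 5.3%/12 = 0.0044167; payment = 60,000 × 0.0044167 / (1 − (1+0.0044167)^−60) = $1,140.54.
Total interest on Loan A = 60 × $1,140.54 − $60,000 = $8,432.40.
Loan B: at 8.15% the monthly rate is 0.0067917, so the payment is 60,000 × 0.0067917 / (1 − 1.0067917^−84) = $939.66.
Total interest on Loan B = 84 × $939.66 − $60,000 = $18,931.44.
Loan A is lower by $10,499.04.

Loan A by $10,499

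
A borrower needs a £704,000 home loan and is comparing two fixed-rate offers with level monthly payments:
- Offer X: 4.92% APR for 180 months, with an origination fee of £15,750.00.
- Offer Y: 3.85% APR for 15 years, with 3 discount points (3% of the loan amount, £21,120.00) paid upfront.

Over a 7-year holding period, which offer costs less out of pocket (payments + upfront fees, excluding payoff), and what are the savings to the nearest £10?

Offer Y by £26,820

Offer X: at 4.92% the monthly rate is 0.0041000, so the payment is 704,000 × 0.0041000 / (1 − 1.0041000^−180) = £5,537.89.
Offer Y: at 3.85% the monthly rate is 0.0032083, so the payment is 704,000 × 0.0032083 / (1 − 1.0032083^−180) = £5,154.64.
Over 84 months: Offer X costs 84 × £5,537.89 + £15,750.00 = £480,932.76; Offer Y costs 84 × £5,154.64 + £21,120.00 = £454,109.76.
Offer Y is cheaper by £480,932.76 − £454,109.76 = £26,823.00.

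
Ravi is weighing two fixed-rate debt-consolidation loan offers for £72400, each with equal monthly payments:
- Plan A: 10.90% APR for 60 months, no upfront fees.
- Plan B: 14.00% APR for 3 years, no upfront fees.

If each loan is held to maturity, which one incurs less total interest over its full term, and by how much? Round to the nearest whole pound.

Plan B by £5,152

Plan A: monthly rate = 10.9%/12 = 0.0090833; payment = 72,400 × 0.0090833 / (1 − (1+0.0090833)^−60) = £1,570.54.
Total interest on Plan A = 60 × £1,570.54 − £72,400 = £21,832.40.
Plan B: monthly rate = 14%/12 = 0.0116667; payment = 72,400 × 0.0116667 / (1 − (1+0.0116667)^−36) = £2,474.46.
Total interest on Plan B = 36 × £2,474.46 − £72,400 = £16,680.56.
Plan B is lower by £5,151.84.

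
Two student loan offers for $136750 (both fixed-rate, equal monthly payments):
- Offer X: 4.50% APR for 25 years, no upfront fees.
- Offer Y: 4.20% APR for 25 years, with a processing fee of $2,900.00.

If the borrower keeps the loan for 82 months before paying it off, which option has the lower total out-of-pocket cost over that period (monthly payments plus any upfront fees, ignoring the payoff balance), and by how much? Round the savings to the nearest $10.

Offer X: monthly rate = 4.5%/12 = 0.0037500; payment = 136,750 × 0.0037500 / (1 − (1+0.0037500)^−300) = $760.10.
Offer Y: at 4.20% the monthly rate is 0.0035000, so the payment is 136,750 × 0.0035000 / (1 − 1.0035000^−300) = $737.00.
Over 82 months: Offer X costs 82 × $760.10 = $62,328.20; Offer Y costs 82 × $737.00 + $2,900.00 = $63,334.00.
Offer X is cheaper by $63,334.00 − $62,328.20 = $1,005.80.

Offer X by $1,010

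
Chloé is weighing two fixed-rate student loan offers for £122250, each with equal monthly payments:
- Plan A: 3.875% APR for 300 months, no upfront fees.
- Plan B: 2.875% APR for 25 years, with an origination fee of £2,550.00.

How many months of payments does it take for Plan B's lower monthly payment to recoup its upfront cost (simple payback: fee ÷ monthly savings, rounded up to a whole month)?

Plan A: monthly rate = 3.875%/12 = 0.0032292; payment = 122,250 × 0.0032292 / (1 − (1+0.0032292)^−300) = £636.87.
Plan B: monthly rate = 2.875%/12 = 0.0023958; payment = 122,250 × 0.0023958 / (1 − (1+0.0023958)^−300) = £571.81.
Monthly savings = £636.87 − £571.81 = £65.06.
Break-even = £2,550.00 / £65.06 = 39.19 → 40 months.

40 months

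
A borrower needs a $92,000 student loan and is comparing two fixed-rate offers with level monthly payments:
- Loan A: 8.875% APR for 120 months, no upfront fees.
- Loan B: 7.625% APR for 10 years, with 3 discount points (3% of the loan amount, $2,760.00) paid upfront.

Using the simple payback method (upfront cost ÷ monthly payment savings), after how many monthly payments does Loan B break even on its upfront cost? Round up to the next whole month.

46 months

Loan A: at 8.875% the monthly rate is 0.0073958, so the payment is 92,000 × 0.0073958 / (1 − 1.0073958^−120) = $1,159.20.
Loan B: at 7.625% the monthly rate is 0.0063542, so the payment is 92,000 × 0.0063542 / (1 − 1.0063542^−120) = $1,098.07.
Monthly savings = $1,159.20 − $1,098.07 = $61.13.
Break-even = $2,760.00 / $61.13 = 45.15 → 46 months.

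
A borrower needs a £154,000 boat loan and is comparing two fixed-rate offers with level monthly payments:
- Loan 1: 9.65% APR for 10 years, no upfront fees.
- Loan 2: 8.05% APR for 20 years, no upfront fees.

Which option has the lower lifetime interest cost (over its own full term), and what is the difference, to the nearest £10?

Loan 1 by £69,650

Loan 1: monthly rate = 9.65%/12 = 0.0080417; payment = 154,000 × 0.0080417 / (1 − (1+0.0080417)^−120) = £2,005.39.
Total interest on Loan 1 = 120 × £2,005.39 − £154,000 = £86,646.80.
Loan 2: monthly rate = 8.05%/12 = 0.0067083; payment = 154,000 × 0.0067083 / (1 − (1+0.0067083)^−240) = £1,292.91.
Total interest on Loan 2 = 240 × £1,292.91 − £154,000 = £156,298.40.
Loan 1 is lower by £69,651.60.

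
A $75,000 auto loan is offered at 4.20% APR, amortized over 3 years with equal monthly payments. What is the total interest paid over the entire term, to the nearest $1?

$4,955

At 4.20% the monthly rate is 0.0035000, so the payment is 75,000 × 0.0035000 / (1 − 1.0035000^−36) = $2,220.98.
Total paid = 36 × $2,220.98 = $79,955.28; interest = $79,955.28 − $75,000 = $4,955.28.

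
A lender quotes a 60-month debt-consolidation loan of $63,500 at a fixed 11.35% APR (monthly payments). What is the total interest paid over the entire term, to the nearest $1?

At 11.35% the monthly rate is 0.0094583, so the payment is 63,500 × 0.0094583 / (1 − 1.0094583^−60) = $1,391.75.
Total paid = 60 × $1,391.75 = $83,505.00; interest = $83,505.00 − $63,500 = $20,005.00.

$20,005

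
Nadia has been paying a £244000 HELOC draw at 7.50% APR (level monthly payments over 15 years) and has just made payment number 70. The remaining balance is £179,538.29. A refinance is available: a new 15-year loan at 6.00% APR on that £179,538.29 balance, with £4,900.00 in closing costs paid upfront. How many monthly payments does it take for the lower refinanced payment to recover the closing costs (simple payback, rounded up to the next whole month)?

7 months

Current payment = 244,000 × 7.5%/12 / (1 − (1+0.0062500)^−180) = £2,261.91.
Refinanced payment = 179,538.29 × 0.0050000 / (1 − (1+0.0050000)^−180) = £1,515.05.
Monthly savings = £2,261.91 − £1,515.05 = £746.86.
Break-even = £4,900.00 / £746.86 = 6.56 → 7 months.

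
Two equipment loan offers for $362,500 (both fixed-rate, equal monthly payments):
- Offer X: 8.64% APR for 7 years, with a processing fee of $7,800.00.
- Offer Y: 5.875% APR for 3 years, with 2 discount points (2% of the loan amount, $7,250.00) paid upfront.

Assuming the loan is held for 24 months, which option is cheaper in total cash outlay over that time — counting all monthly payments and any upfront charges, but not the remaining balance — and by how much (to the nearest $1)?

Offer X by $125,238

Offer X: monthly rate = 8.64%/12 = 0.0072000; payment = 362,500 × 0.0072000 / (1 − (1+0.0072000)^−84) = $5,766.28.
Offer Y: monthly rate = 5.875%/12 = 0.0048958; payment = 362,500 × 0.0048958 / (1 − (1+0.0048958)^−36) = $11,007.43.
Over 24 months: Offer X costs 24 × $5,766.28 + $7,800.00 = $146,190.72; Offer Y costs 24 × $11,007.43 + $7,250.00 = $271,428.32.
Offer X is cheaper by $271,428.32 − $146,190.72 = $125,237.60.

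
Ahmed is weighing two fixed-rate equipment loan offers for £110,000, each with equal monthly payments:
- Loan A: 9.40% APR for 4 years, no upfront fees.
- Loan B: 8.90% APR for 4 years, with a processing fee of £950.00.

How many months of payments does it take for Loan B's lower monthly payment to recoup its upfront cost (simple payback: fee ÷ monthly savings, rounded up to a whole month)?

37 months

Loan A: monthly rate = 9.4%/12 = 0.0078333; payment = 110,000 × 0.0078333 / (1 − (1+0.0078333)^−48) = £2,758.30.
Loan B: at 8.90% the monthly rate is 0.0074167, so the payment is 110,000 × 0.0074167 / (1 − 1.0074167^−48) = £2,732.13.
Monthly savings = £2,758.30 − £2,732.13 = £26.17.
Break-even = £950.00 / £26.17 = 36.30 → 37 months.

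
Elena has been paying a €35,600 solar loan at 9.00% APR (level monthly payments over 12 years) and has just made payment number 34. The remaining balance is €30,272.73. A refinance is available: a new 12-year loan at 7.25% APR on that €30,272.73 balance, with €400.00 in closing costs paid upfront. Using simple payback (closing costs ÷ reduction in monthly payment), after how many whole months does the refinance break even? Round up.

5 months

Current payment = 35,600 × 9%/12 / (1 − (1+0.0075000)^−144) = €405.14.
Refinanced payment = 30,272.73 × 0.0060417 / (1 − (1+0.0060417)^−144) = €315.37.
Monthly savings = €405.14 − €315.37 = €89.77.
Break-even = €400.00 / €89.77 = 4.46 → 5 months.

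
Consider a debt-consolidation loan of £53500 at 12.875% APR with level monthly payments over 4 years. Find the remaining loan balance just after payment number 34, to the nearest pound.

£18,522

With monthly rate i = 12.875%/12 = 0.0107292, the balance after k of n payments is P · [(1+i)^n − (1+i)^k] / [(1+i)^n − 1].
(1+0.0107292)^48 = 1.66905374 and (1+0.0107292)^34 = 1.43741821, so the balance is 53,500 × (1.66905374 − 1.43741821) / (1.66905374 − 1) = £18,522.43.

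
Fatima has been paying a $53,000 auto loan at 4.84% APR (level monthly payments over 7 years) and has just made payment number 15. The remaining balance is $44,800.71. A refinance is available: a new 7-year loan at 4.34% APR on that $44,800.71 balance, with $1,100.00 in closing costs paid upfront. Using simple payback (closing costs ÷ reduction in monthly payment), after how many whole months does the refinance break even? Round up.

9 months

Current payment = 53,000 × 4.84%/12 / (1 − (1+0.0040333)^−84) = $745.12.
Refinanced payment = 44,800.71 × 0.0036167 / (1 − (1+0.0036167)^−84) = $619.41.
Monthly savings = $745.12 − $619.41 = $125.71.
Break-even = $1,100.00 / $125.71 = 8.75 → 9 months.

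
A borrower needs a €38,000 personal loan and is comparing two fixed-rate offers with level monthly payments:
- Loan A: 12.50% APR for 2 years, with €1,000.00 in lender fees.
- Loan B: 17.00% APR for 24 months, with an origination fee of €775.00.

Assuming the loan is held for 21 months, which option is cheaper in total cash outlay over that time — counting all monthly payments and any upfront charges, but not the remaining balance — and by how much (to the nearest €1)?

Loan A: monthly rate = 12.5%/12 = 0.0104167; payment = 38,000 × 0.0104167 / (1 − (1+0.0104167)^−24) = €1,797.68.
Loan B: at 17.00% the monthly rate is 0.0141667, so the payment is 38,000 × 0.0141667 / (1 − 1.0141667^−24) = €1,878.81.
Over 21 months: Loan A costs 21 × €1,797.68 + €1,000.00 = €38,751.28; Loan B costs 21 × €1,878.81 + €775.00 = €40,230.01.
Loan A is cheaper by €40,230.01 − €38,751.28 = €1,478.73.

Loan A by €1,479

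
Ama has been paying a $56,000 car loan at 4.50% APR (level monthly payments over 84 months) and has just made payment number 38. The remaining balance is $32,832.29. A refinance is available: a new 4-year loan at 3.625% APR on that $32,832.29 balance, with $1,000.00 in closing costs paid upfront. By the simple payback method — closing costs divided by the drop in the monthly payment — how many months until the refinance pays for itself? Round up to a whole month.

Current payment = 56,000 × 4.5%/12 / (1 − (1+0.0037500)^−84) = $778.41.
Refinanced payment = 32,832.29 × 0.0030208 / (1 − (1+0.0030208)^−48) = $735.83.
Monthly savings = $778.41 − $735.83 = $42.58.
Break-even = $1,000.00 / $42.58 = 23.49 → 24 months.

24 months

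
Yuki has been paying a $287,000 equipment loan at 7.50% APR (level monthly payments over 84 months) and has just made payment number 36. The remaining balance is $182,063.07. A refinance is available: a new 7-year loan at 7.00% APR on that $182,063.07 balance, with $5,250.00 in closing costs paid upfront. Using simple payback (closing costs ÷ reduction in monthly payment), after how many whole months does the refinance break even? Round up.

4 months

Current payment = 287,000 × 7.5%/12 / (1 − (1+0.0062500)^−84) = $4,402.09.
Refinanced payment = 182,063.07 × 0.0058333 / (1 − (1+0.0058333)^−84) = $2,747.82.
Monthly savings = $4,402.09 − $2,747.82 = $1,654.27.
Break-even = $5,250.00 / $1,654.27 = 3.17 → 4 months.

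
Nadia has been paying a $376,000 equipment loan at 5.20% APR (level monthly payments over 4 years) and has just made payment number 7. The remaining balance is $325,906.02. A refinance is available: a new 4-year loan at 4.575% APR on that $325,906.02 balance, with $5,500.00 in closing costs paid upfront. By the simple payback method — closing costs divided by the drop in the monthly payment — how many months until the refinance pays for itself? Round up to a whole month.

Current payment = 376,000 × 5.2%/12 / (1 − (1+0.0043333)^−48) = $8,693.12.
Refinanced payment = 325,906.02 × 0.0038125 / (1 − (1+0.0038125)^−48) = $7,442.80.
Monthly savings = $8,693.12 − $7,442.80 = $1,250.32.
Break-even = $5,500.00 / $1,250.32 = 4.40 → 5 months.

5 months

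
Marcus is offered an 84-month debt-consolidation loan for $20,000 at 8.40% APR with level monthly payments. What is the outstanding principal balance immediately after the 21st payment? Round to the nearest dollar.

$16,040

With monthly rate i = 8.4%/12 = 0.0070000, the balance after k of n payments is P · [(1+i)^n − (1+i)^k] / [(1+i)^n − 1].
(1+0.0070000)^84 = 1.79669983 and (1+0.0070000)^21 = 1.15776091, so the balance is 20,000 × (1.79669983 − 1.15776091) / (1.79669983 − 1) = $16,039.64.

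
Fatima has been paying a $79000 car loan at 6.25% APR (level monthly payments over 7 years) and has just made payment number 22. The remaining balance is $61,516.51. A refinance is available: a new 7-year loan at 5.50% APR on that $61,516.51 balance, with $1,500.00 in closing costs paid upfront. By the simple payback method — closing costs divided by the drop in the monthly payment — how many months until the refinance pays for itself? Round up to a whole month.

Current payment = 79,000 × 6.25%/12 / (1 − (1+0.0052083)^−84) = $1,163.57.
Refinanced payment = 61,516.51 × 0.0045833 / (1 − (1+0.0045833)^−84) = $883.99.
Monthly savings = $1,163.57 − $883.99 = $279.58.
Break-even = $1,500.00 / $279.58 = 5.37 → 6 months.

6 months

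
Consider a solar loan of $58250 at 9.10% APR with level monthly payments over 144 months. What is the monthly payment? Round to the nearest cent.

$666.19

Monthly rate = 9.1%/12 = 0.0075833; payment = 58,250 × 0.0075833 / (1 − (1+0.0075833)^−144) = $666.19.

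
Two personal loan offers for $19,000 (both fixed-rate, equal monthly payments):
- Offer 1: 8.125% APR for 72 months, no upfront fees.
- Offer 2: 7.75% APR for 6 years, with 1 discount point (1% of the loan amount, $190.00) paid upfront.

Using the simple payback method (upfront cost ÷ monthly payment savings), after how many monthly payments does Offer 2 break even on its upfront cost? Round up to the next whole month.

Offer 1: monthly rate = 8.125%/12 = 0.0067708; payment = 19,000 × 0.0067708 / (1 − (1+0.0067708)^−72) = $334.29.
Offer 2: at 7.75% the monthly rate is 0.0064583, so the payment is 19,000 × 0.0064583 / (1 − 1.0064583^−72) = $330.82.
Monthly savings = $334.29 − $330.82 = $3.47.
Break-even = $190.00 / $3.47 = 54.76 → 55 months.

55 months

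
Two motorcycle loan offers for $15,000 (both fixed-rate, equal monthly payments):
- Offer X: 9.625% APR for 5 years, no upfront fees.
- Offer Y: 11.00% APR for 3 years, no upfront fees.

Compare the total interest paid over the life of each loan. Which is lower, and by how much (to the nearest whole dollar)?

Offer X: monthly rate = 9.625%/12 = 0.0080208; payment = 15,000 × 0.0080208 / (1 − (1+0.0080208)^−60) = $315.95.
Total interest on Offer X = 60 × $315.95 − $15,000 = $3,957.00.
Offer Y: monthly rate = 11%/12 = 0.0091667; payment = 15,000 × 0.0091667 / (1 − (1+0.0091667)^−36) = $491.08.
Total interest on Offer Y = 36 × $491.08 − $15,000 = $2,678.88.
Offer Y is lower by $1,278.12.

Offer Y by $1,278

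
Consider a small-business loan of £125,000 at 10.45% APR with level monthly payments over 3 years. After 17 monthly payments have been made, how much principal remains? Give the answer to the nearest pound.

With monthly rate i = 10.45%/12 = 0.0087083, the balance after k of n payments is P · [(1+i)^n − (1+i)^k] / [(1+i)^n − 1].
(1+0.0087083)^36 = 1.36634985 and (1+0.0087083)^17 = 1.15881831, so the balance is 125,000 × (1.36634985 − 1.15881831) / (1.36634985 − 1) = £70,810.57.

£70,811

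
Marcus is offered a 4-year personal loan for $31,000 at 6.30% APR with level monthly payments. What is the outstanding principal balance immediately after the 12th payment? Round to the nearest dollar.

$23,964

With monthly rate i = 6.3%/12 = 0.0052500, the balance after k of n payments is P · [(1+i)^n − (1+i)^k] / [(1+i)^n − 1].
(1+0.0052500)^48 = 1.28574820 and (1+0.0052500)^12 = 1.06485134, so the balance is 31,000 × (1.28574820 − 1.06485134) / (1.28574820 − 1) = $23,964.46.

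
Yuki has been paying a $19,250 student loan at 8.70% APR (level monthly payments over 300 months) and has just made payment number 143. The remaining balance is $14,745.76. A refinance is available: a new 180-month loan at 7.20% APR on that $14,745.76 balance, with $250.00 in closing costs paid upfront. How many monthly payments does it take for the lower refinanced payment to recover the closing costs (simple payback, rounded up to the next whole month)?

Current payment = 19,250 × 8.7%/12 / (1 − (1+0.0072500)^−300) = $157.61.
Refinanced payment = 14,745.76 × 0.0060000 / (1 − (1+0.0060000)^−180) = $134.19.
Monthly savings = $157.61 − $134.19 = $23.42.
Break-even = $250.00 / $23.42 = 10.67 → 11 months.

11 months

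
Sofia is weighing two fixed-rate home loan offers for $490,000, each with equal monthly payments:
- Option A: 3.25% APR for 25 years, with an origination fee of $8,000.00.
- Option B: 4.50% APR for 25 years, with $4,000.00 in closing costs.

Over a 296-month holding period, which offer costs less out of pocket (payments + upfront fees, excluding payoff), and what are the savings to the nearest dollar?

Option A by $95,376

Option A: at 3.25% the monthly rate is 0.0027083, so the payment is 490,000 × 0.0027083 / (1 − 1.0027083^−300) = $2,387.85.
Option B: monthly rate = 4.5%/12 = 0.0037500; payment = 490,000 × 0.0037500 / (1 − (1+0.0037500)^−300) = $2,723.58.
Over 296 months: Option A costs 296 × $2,387.85 + $8,000.00 = $714,803.60; Option B costs 296 × $2,723.58 + $4,000.00 = $810,179.68.
Option A is cheaper by $810,179.68 − $714,803.60 = $95,376.08.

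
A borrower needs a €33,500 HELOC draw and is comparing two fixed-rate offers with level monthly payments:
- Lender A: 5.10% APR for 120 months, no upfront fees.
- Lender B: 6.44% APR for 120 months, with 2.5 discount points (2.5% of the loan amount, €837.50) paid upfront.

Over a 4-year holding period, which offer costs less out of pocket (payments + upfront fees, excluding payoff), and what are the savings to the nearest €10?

Lender A by €1,910

Lender A: at 5.10% the monthly rate is 0.0042500, so the payment is 33,500 × 0.0042500 / (1 − 1.0042500^−120) = €356.96.
Lender B: at 6.44% the monthly rate is 0.0053667, so the payment is 33,500 × 0.0053667 / (1 − 1.0053667^−120) = €379.36.
Over 48 months: Lender A costs 48 × €356.96 = €17,134.08; Lender B costs 48 × €379.36 + €837.50 = €19,046.78.
Lender A is cheaper by €19,046.78 − €17,134.08 = €1,912.70.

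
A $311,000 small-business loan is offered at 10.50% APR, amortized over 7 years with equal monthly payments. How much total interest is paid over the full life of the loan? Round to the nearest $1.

At 10.50% the monthly rate is 0.0087500, so the payment is 311,000 × 0.0087500 / (1 − 1.0087500^−84) = $5,243.67.
Total paid = 84 × $5,243.67 = $440,468.28; interest = $440,468.28 − $311,000 = $129,468.28.

$129,468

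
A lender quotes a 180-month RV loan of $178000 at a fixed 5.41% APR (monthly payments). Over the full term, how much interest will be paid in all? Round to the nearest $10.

$82,270

Monthly rate = 5.41%/12 = 0.0045083; payment = 178,000 × 0.0045083 / (1 − (1+0.0045083)^−180) = $1,445.92.
Total paid = 180 × $1,445.92 = $260,265.60; interest = $260,265.60 − $178,000 = $82,265.60.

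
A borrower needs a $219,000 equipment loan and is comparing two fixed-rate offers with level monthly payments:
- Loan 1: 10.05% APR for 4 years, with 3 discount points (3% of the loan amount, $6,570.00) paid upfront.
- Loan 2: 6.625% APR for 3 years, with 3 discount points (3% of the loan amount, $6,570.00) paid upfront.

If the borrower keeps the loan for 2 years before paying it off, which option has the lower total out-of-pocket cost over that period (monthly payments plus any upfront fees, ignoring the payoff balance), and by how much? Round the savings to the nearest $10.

Loan 1: at 10.05% the monthly rate is 0.0083750, so the payment is 219,000 × 0.0083750 / (1 − 1.0083750^−48) = $5,559.67.
Loan 2: at 6.625% the monthly rate is 0.0055208, so the payment is 219,000 × 0.0055208 / (1 − 1.0055208^−36) = $6,724.60.
Over 24 months: Loan 1 costs 24 × $5,559.67 + $6,570.00 = $140,002.08; Loan 2 costs 24 × $6,724.60 + $6,570.00 = $167,960.40.
Loan 1 is cheaper by $167,960.40 − $140,002.08 = $27,958.32.

Loan 1 by $27,960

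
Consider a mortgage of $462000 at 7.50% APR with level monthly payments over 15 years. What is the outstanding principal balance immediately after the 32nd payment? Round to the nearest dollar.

$412,742

With monthly rate i = 7.5%/12 = 0.0062500, the balance after k of n payments is P · [(1+i)^n − (1+i)^k] / [(1+i)^n − 1].
(1+0.0062500)^180 = 3.06945173 and (1+0.0062500)^32 = 1.22064278, so the balance is 462,000 × (3.06945173 − 1.22064278) / (3.06945173 − 1) = $412,742.04.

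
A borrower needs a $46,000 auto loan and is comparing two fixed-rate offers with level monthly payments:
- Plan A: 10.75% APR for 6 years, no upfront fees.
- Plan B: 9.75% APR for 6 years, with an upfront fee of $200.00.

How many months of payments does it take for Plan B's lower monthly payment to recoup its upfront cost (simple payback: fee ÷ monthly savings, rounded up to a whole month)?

Plan A: at 10.75% the monthly rate is 0.0089583, so the payment is 46,000 × 0.0089583 / (1 − 1.0089583^−72) = $869.69.
Plan B: at 9.75% the monthly rate is 0.0081250, so the payment is 46,000 × 0.0081250 / (1 − 1.0081250^−72) = $846.40.
Monthly savings = $869.69 − $846.40 = $23.29.
Break-even = $200.00 / $23.29 = 8.59 → 9 months.

9 months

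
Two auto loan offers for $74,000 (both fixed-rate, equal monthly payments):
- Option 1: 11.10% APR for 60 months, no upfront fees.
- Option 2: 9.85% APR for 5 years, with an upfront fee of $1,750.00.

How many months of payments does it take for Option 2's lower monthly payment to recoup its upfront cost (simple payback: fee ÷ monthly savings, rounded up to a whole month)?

Option 1: monthly rate = 11.1%/12 = 0.0092500; payment = 74,000 × 0.0092500 / (1 − (1+0.0092500)^−60) = $1,612.63.
Option 2: at 9.85% the monthly rate is 0.0082083, so the payment is 74,000 × 0.0082083 / (1 − 1.0082083^−60) = $1,566.83.
Monthly savings = $1,612.63 − $1,566.83 = $45.80.
Break-even = $1,750.00 / $45.80 = 38.21 → 39 months.

39 months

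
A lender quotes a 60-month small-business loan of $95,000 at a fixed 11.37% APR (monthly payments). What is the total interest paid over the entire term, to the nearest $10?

$29,990

At 11.37% the monthly rate is 0.0094750, so the payment is 95,000 × 0.0094750 / (1 − 1.0094750^−60) = $2,083.10.
Total paid = 60 × $2,083.10 = $124,986.00; interest = $124,986.00 − $95,000 = $29,986.00.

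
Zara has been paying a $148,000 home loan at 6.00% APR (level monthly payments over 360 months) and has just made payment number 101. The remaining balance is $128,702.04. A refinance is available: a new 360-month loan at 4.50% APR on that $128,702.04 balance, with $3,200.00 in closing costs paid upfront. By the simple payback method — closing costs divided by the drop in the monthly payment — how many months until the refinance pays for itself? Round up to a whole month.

Current payment = 148,000 × 6%/12 / (1 − (1+0.0050000)^−360) = $887.33.
Refinanced payment = 128,702.04 × 0.0037500 / (1 − (1+0.0037500)^−360) = $652.11.
Monthly savings = $887.33 − $652.11 = $235.22.
Break-even = $3,200.00 / $235.22 = 13.60 → 14 months.

14 months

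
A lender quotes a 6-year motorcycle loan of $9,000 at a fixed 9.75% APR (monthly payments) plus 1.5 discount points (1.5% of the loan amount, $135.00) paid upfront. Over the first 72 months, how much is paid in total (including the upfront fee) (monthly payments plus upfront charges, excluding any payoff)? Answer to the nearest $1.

At 9.75% the monthly rate is 0.0081250, so the payment is 9,000 × 0.0081250 / (1 − 1.0081250^−72) = $165.60.
Total outlay = 72 × $165.60 + $135.00 = $12,058.20.

$12,058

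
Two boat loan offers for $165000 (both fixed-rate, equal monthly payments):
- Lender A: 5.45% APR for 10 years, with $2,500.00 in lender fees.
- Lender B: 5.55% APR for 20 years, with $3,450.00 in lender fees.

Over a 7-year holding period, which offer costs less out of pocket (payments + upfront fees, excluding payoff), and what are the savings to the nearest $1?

Lender B by $53,391

Lender A: monthly rate = 5.45%/12 = 0.0045417; payment = 165,000 × 0.0045417 / (1 − (1+0.0045417)^−120) = $1,786.60.
Lender B: at 5.55% the monthly rate is 0.0046250, so the payment is 165,000 × 0.0046250 / (1 − 1.0046250^−240) = $1,139.68.
Over 84 months: Lender A costs 84 × $1,786.60 + $2,500.00 = $152,574.40; Lender B costs 84 × $1,139.68 + $3,450.00 = $99,183.12.
Lender B is cheaper by $152,574.40 − $99,183.12 = $53,391.28.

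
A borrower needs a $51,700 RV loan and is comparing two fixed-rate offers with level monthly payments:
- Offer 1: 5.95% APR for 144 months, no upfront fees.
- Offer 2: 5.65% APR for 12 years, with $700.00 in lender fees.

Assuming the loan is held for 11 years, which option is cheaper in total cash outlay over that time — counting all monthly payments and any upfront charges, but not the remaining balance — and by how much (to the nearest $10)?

Offer 1: monthly rate = 5.95%/12 = 0.0049583; payment = 51,700 × 0.0049583 / (1 − (1+0.0049583)^−144) = $503.18.
Offer 2: at 5.65% the monthly rate is 0.0047083, so the payment is 51,700 × 0.0047083 / (1 − 1.0047083^−144) = $495.20.
Over 132 months: Offer 1 costs 132 × $503.18 = $66,419.76; Offer 2 costs 132 × $495.20 + $700.00 = $66,066.40.
Offer 2 is cheaper by $66,419.76 − $66,066.40 = $353.36.

Offer 2 by $350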